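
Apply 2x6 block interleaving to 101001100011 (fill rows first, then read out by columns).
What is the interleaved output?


Matrix:
  101001
  100011
Read columns: 110010000111

110010000111


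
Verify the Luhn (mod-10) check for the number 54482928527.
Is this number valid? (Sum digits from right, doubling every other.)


Luhn sum = 60
60 mod 10 = 0

Valid (Luhn sum mod 10 = 0)


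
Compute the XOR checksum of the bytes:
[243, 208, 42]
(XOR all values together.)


XOR chain: 243 ^ 208 ^ 42 = 9

9


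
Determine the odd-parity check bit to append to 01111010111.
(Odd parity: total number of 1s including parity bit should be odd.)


Number of 1s in data: 8
Parity bit: 1

1


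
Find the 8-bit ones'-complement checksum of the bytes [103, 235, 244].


Sum = 582 mod 256 = 70
Complement = 185

185


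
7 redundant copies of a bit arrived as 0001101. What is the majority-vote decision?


Ones: 3 out of 7
Threshold: 4

0 (3/7 voted 1)


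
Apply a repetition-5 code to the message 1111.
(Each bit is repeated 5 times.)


Each bit -> 5 copies

11111111111111111111


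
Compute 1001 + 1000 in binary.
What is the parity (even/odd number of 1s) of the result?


1001 = 9
1000 = 8
Sum = 17 = 10001
1s count = 2

even parity (2 ones in 10001)


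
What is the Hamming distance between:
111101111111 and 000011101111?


XOR: 111110010000
Count of 1s: 6

6


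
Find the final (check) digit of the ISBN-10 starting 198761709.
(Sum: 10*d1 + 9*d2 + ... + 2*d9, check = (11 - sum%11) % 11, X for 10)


Weighted sum: 291
291 mod 11 = 5

Check digit: 6


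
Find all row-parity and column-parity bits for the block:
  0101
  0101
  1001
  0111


Row parities: 0001
Column parities: 1110

Row P: 0001, Col P: 1110, Corner: 1


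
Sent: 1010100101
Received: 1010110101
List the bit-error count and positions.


XOR: 0000010000

1 error(s) at position(s): 5


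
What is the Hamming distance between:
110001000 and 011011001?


XOR: 101010001
Count of 1s: 4

4


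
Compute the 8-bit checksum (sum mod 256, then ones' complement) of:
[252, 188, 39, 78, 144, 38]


Sum = 739 mod 256 = 227
Complement = 28

28


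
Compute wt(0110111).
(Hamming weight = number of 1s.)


Counting 1s in 0110111

5


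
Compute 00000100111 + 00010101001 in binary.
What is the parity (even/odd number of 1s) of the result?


00000100111 = 39
00010101001 = 169
Sum = 208 = 11010000
1s count = 3

odd parity (3 ones in 11010000)


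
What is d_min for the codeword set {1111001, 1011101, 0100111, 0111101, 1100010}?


Comparing all pairs, minimum distance: 2
Can detect 1 errors, correct 0 errors

2


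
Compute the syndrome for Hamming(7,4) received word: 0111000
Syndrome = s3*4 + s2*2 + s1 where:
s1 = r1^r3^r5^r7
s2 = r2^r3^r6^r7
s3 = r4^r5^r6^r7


s1=1, s2=0, s3=1

Syndrome = 5 (error at position 5)


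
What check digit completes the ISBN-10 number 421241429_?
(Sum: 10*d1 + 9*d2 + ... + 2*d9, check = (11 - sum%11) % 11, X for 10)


Weighted sum: 149
149 mod 11 = 6

Check digit: 5


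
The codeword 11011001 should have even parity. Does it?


Number of 1s: 5

No, parity error (5 ones)


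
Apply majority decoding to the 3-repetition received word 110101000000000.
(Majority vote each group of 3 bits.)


Groups: 110, 101, 000, 000, 000
Majority votes: 11000

11000


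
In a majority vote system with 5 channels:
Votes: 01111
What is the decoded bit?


Ones: 4 out of 5
Threshold: 3

1 (4/5 voted 1)


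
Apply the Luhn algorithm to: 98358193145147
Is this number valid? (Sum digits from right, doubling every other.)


Luhn sum = 71
71 mod 10 = 1

Invalid (Luhn sum mod 10 = 1)


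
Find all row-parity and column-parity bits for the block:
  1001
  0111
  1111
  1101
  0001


Row parities: 01011
Column parities: 1101

Row P: 01011, Col P: 1101, Corner: 1


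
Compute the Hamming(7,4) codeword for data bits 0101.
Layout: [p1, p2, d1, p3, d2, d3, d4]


Parity bits: p1=0, p2=1, p3=0

0100101


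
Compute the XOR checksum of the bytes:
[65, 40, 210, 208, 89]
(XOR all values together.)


XOR chain: 65 ^ 40 ^ 210 ^ 208 ^ 89 = 50

50


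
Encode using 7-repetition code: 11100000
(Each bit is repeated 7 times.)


Each bit -> 7 copies

11111111111111111111100000000000000000000000000000000000


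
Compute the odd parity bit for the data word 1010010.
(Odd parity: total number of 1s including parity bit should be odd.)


Number of 1s in data: 3
Parity bit: 0

0


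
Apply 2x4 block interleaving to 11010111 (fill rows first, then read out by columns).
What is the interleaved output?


Matrix:
  1101
  0111
Read columns: 10110111

10110111


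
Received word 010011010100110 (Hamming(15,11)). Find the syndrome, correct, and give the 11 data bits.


Syndrome = 0: no error detected

Data: 01100100110 (no errors)


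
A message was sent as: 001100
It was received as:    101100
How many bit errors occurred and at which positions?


XOR: 100000

1 error(s) at position(s): 0


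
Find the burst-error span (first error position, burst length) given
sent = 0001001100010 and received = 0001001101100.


XOR: 0000000001110

Burst at position 9, length 3


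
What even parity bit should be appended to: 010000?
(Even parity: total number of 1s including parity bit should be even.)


Number of 1s in data: 1
Parity bit: 1

1


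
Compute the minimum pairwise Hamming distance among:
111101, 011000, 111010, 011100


Comparing all pairs, minimum distance: 1
Can detect 0 errors, correct 0 errors

1


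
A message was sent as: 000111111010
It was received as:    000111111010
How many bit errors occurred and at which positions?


XOR: 000000000000

0 errors (received matches sent)


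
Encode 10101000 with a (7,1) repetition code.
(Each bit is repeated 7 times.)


Each bit -> 7 copies

11111110000000111111100000001111111000000000000000000000


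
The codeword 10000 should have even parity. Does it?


Number of 1s: 1

No, parity error (1 ones)


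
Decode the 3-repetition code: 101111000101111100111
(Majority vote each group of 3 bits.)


Groups: 101, 111, 000, 101, 111, 100, 111
Majority votes: 1101101

1101101


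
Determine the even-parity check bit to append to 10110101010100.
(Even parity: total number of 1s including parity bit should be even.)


Number of 1s in data: 7
Parity bit: 1

1


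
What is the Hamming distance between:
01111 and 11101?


XOR: 10010
Count of 1s: 2

2


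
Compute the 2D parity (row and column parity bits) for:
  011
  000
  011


Row parities: 000
Column parities: 000

Row P: 000, Col P: 000, Corner: 0


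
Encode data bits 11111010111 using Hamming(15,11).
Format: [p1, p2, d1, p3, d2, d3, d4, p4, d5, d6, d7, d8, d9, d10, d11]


Parity bits: p1=1, p2=0, p3=0, p4=1

101011111010111


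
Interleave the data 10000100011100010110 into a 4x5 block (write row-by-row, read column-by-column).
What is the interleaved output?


Matrix:
  10000
  10001
  11000
  10110
Read columns: 11110010000100010100

11110010000100010100


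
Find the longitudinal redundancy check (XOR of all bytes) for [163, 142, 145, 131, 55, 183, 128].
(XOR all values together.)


XOR chain: 163 ^ 142 ^ 145 ^ 131 ^ 55 ^ 183 ^ 128 = 63

63


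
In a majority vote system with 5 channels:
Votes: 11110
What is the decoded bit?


Ones: 4 out of 5
Threshold: 3

1 (4/5 voted 1)


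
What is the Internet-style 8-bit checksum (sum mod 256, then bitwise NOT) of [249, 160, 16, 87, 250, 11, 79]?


Sum = 852 mod 256 = 84
Complement = 171

171


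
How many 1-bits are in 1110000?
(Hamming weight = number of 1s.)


Counting 1s in 1110000

3


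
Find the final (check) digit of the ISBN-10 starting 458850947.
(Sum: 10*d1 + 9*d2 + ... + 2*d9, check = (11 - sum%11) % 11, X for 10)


Weighted sum: 297
297 mod 11 = 0

Check digit: 0


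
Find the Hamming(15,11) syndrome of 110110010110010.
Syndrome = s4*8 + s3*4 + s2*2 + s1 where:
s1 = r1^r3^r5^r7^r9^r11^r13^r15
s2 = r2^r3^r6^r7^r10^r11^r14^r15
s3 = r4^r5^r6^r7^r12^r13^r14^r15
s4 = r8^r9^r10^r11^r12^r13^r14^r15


s1=1, s2=0, s3=1, s4=0

Syndrome = 5 (error at position 5)


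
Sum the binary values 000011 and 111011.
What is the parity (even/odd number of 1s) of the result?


000011 = 3
111011 = 59
Sum = 62 = 111110
1s count = 5

odd parity (5 ones in 111110)


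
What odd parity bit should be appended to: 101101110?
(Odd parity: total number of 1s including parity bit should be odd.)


Number of 1s in data: 6
Parity bit: 1

1


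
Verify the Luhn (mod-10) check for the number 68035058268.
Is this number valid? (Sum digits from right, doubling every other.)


Luhn sum = 49
49 mod 10 = 9

Invalid (Luhn sum mod 10 = 9)


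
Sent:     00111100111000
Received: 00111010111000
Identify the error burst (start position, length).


XOR: 00000110000000

Burst at position 5, length 2


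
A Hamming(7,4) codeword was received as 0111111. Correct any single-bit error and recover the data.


Syndrome = 1: error at position 1

Data: 1111 (corrected bit 1)


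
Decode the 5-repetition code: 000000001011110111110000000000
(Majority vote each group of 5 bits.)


Groups: 00000, 00010, 11110, 11111, 00000, 00000
Majority votes: 001100

001100


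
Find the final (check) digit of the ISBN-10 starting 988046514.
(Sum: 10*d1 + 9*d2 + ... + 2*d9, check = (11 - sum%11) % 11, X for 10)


Weighted sum: 311
311 mod 11 = 3

Check digit: 8


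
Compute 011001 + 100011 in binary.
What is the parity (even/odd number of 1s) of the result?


011001 = 25
100011 = 35
Sum = 60 = 111100
1s count = 4

even parity (4 ones in 111100)


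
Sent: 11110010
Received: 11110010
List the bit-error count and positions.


XOR: 00000000

0 errors (received matches sent)


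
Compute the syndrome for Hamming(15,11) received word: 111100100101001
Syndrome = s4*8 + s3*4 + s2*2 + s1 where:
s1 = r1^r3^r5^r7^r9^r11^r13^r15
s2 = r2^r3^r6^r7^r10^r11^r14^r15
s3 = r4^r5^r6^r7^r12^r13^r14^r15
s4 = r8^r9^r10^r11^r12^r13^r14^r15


s1=0, s2=1, s3=0, s4=1

Syndrome = 10 (error at position 10)


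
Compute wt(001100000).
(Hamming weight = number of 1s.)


Counting 1s in 001100000

2


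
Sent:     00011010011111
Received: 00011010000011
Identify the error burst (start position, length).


XOR: 00000000011100

Burst at position 9, length 3


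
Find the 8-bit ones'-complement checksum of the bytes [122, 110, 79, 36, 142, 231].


Sum = 720 mod 256 = 208
Complement = 47

47


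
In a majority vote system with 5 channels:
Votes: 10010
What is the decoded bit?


Ones: 2 out of 5
Threshold: 3

0 (2/5 voted 1)


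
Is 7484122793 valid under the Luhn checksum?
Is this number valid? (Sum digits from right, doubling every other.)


Luhn sum = 47
47 mod 10 = 7

Invalid (Luhn sum mod 10 = 7)


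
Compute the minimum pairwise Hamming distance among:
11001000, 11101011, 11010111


Comparing all pairs, minimum distance: 3
Can detect 2 errors, correct 1 errors

3


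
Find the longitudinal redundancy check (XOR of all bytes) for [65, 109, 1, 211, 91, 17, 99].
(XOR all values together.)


XOR chain: 65 ^ 109 ^ 1 ^ 211 ^ 91 ^ 17 ^ 99 = 215

215


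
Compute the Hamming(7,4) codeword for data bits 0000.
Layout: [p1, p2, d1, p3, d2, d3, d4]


Parity bits: p1=0, p2=0, p3=0

0000000


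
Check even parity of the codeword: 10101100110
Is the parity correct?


Number of 1s: 6

Yes, parity is correct (6 ones)


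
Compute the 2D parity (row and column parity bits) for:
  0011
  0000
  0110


Row parities: 000
Column parities: 0101

Row P: 000, Col P: 0101, Corner: 0


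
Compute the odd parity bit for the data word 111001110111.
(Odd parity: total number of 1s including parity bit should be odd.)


Number of 1s in data: 9
Parity bit: 0

0


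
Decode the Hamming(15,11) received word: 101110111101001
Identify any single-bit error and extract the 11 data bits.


Syndrome = 12: error at position 12

Data: 11011100001 (corrected bit 12)


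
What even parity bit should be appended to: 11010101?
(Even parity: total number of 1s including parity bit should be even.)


Number of 1s in data: 5
Parity bit: 1

1


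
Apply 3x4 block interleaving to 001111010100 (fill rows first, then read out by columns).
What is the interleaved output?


Matrix:
  0011
  1101
  0100
Read columns: 010011100110

010011100110


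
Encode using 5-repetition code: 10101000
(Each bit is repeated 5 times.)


Each bit -> 5 copies

1111100000111110000011111000000000000000


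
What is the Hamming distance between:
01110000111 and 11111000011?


XOR: 10001000100
Count of 1s: 3

3


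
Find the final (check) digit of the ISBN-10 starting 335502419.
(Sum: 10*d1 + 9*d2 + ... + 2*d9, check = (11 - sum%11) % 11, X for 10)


Weighted sum: 179
179 mod 11 = 3

Check digit: 8


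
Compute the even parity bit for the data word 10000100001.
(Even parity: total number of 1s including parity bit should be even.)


Number of 1s in data: 3
Parity bit: 1

1


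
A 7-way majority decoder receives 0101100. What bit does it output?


Ones: 3 out of 7
Threshold: 4

0 (3/7 voted 1)


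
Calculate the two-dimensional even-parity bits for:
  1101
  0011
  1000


Row parities: 101
Column parities: 0110

Row P: 101, Col P: 0110, Corner: 0


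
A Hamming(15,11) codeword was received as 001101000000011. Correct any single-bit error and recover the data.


Syndrome = 0: no error detected

Data: 10100000011 (no errors)


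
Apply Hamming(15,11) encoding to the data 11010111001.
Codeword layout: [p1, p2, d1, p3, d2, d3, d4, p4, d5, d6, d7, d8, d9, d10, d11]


Parity bits: p1=1, p2=1, p3=0, p4=0

111010100111001


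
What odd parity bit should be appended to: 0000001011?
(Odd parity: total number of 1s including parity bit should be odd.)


Number of 1s in data: 3
Parity bit: 0

0


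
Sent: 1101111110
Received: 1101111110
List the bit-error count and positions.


XOR: 0000000000

0 errors (received matches sent)


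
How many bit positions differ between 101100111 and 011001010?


XOR: 110101101
Count of 1s: 6

6


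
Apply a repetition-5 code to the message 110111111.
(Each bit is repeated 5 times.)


Each bit -> 5 copies

111111111100000111111111111111111111111111111


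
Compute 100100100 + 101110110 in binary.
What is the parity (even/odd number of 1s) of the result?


100100100 = 292
101110110 = 374
Sum = 666 = 1010011010
1s count = 5

odd parity (5 ones in 1010011010)


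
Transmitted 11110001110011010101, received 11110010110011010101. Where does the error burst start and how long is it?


XOR: 00000011000000000000

Burst at position 6, length 2


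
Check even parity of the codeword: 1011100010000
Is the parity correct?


Number of 1s: 5

No, parity error (5 ones)


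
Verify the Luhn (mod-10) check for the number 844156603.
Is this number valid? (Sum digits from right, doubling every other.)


Luhn sum = 39
39 mod 10 = 9

Invalid (Luhn sum mod 10 = 9)


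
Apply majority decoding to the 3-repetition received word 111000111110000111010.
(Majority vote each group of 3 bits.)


Groups: 111, 000, 111, 110, 000, 111, 010
Majority votes: 1011010

1011010


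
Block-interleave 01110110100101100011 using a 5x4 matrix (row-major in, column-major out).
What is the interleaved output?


Matrix:
  0111
  0110
  1001
  0110
  0011
Read columns: 00100110101101110101

00100110101101110101


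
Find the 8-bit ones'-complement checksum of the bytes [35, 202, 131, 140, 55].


Sum = 563 mod 256 = 51
Complement = 204

204


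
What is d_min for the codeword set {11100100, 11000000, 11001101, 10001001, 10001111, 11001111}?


Comparing all pairs, minimum distance: 1
Can detect 0 errors, correct 0 errors

1


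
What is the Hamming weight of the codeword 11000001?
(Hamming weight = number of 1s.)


Counting 1s in 11000001

3


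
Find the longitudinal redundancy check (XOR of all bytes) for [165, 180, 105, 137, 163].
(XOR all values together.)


XOR chain: 165 ^ 180 ^ 105 ^ 137 ^ 163 = 82

82


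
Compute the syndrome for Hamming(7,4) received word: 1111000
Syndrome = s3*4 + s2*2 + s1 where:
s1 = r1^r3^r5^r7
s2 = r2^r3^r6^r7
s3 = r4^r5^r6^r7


s1=0, s2=0, s3=1

Syndrome = 4 (error at position 4)


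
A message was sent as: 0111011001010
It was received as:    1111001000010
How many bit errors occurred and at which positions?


XOR: 1000010001000

3 error(s) at position(s): 0, 5, 9


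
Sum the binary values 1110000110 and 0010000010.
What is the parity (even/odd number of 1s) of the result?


1110000110 = 902
0010000010 = 130
Sum = 1032 = 10000001000
1s count = 2

even parity (2 ones in 10000001000)


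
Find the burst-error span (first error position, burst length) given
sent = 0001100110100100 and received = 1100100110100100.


XOR: 1101000000000000

Burst at position 0, length 4


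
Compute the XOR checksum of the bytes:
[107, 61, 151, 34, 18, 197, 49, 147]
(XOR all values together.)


XOR chain: 107 ^ 61 ^ 151 ^ 34 ^ 18 ^ 197 ^ 49 ^ 147 = 150

150


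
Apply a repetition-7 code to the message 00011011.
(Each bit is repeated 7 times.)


Each bit -> 7 copies

00000000000000000000011111111111111000000011111111111111


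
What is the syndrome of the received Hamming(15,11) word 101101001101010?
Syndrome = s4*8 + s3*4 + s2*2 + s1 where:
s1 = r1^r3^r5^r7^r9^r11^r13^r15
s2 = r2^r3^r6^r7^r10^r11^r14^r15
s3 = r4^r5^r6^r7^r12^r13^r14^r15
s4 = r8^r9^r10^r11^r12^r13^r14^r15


s1=1, s2=0, s3=0, s4=0

Syndrome = 1 (error at position 1)


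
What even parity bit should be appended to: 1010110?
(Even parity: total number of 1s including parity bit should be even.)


Number of 1s in data: 4
Parity bit: 0

0


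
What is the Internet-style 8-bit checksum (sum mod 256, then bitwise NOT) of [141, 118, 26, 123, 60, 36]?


Sum = 504 mod 256 = 248
Complement = 7

7


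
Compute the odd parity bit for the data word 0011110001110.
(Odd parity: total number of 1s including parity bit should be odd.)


Number of 1s in data: 7
Parity bit: 0

0


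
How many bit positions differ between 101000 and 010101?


XOR: 111101
Count of 1s: 5

5


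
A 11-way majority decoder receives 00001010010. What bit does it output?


Ones: 3 out of 11
Threshold: 6

0 (3/11 voted 1)


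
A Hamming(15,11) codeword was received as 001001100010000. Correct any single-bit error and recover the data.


Syndrome = 9: error at position 9

Data: 10111010000 (corrected bit 9)


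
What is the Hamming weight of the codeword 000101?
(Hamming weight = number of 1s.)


Counting 1s in 000101

2


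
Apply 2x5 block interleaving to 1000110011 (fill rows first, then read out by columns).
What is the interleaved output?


Matrix:
  10001
  10011
Read columns: 1100000111

1100000111


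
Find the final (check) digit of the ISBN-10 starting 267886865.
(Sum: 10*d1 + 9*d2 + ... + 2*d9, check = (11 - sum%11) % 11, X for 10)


Weighted sum: 324
324 mod 11 = 5

Check digit: 6


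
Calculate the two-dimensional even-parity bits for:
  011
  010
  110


Row parities: 010
Column parities: 111

Row P: 010, Col P: 111, Corner: 1


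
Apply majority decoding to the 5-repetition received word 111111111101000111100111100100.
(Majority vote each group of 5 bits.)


Groups: 11111, 11111, 01000, 11110, 01111, 00100
Majority votes: 110110

110110


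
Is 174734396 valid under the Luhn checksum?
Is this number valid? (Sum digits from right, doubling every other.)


Luhn sum = 44
44 mod 10 = 4

Invalid (Luhn sum mod 10 = 4)


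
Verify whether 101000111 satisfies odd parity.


Number of 1s: 5

Yes, parity is correct (5 ones)


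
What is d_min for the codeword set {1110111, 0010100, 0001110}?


Comparing all pairs, minimum distance: 3
Can detect 2 errors, correct 1 errors

3


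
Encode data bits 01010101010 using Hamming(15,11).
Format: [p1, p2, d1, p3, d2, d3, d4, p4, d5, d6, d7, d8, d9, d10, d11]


Parity bits: p1=0, p2=1, p3=0, p4=1

010010110101010


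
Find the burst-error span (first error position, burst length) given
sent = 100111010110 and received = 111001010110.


XOR: 011110000000

Burst at position 1, length 4


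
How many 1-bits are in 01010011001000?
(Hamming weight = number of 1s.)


Counting 1s in 01010011001000

5


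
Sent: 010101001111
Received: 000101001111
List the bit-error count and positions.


XOR: 010000000000

1 error(s) at position(s): 1


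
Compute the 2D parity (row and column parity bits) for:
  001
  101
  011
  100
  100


Row parities: 10011
Column parities: 111

Row P: 10011, Col P: 111, Corner: 1


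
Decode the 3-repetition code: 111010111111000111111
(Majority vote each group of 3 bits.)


Groups: 111, 010, 111, 111, 000, 111, 111
Majority votes: 1011011

1011011


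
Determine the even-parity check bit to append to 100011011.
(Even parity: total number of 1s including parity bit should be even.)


Number of 1s in data: 5
Parity bit: 1

1


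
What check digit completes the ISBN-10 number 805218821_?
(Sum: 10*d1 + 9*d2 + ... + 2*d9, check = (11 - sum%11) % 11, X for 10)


Weighted sum: 220
220 mod 11 = 0

Check digit: 0


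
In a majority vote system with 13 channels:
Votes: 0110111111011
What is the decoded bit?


Ones: 10 out of 13
Threshold: 7

1 (10/13 voted 1)


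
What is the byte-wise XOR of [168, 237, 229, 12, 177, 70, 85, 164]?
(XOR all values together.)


XOR chain: 168 ^ 237 ^ 229 ^ 12 ^ 177 ^ 70 ^ 85 ^ 164 = 170

170


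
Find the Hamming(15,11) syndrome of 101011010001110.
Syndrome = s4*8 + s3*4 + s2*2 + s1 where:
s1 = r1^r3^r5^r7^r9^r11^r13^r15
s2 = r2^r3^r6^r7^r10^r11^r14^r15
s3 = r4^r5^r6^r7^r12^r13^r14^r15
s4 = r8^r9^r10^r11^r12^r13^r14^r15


s1=0, s2=1, s3=1, s4=0

Syndrome = 6 (error at position 6)


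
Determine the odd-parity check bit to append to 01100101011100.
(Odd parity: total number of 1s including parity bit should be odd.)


Number of 1s in data: 7
Parity bit: 0

0


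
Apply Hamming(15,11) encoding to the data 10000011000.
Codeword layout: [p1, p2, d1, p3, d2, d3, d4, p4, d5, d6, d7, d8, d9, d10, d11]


Parity bits: p1=0, p2=0, p3=1, p4=0

001100000011000


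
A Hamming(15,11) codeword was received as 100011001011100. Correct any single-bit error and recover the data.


Syndrome = 1: error at position 1

Data: 01101011100 (corrected bit 1)


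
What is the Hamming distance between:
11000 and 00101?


XOR: 11101
Count of 1s: 4

4


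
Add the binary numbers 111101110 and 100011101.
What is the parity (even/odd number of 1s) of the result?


111101110 = 494
100011101 = 285
Sum = 779 = 1100001011
1s count = 5

odd parity (5 ones in 1100001011)


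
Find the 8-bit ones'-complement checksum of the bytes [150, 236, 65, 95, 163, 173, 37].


Sum = 919 mod 256 = 151
Complement = 104

104


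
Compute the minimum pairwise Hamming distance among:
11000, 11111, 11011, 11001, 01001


Comparing all pairs, minimum distance: 1
Can detect 0 errors, correct 0 errors

1


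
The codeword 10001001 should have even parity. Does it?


Number of 1s: 3

No, parity error (3 ones)


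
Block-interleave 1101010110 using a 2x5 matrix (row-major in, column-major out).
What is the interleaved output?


Matrix:
  11010
  10110
Read columns: 1110011100

1110011100


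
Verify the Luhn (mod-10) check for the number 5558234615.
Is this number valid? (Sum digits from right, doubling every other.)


Luhn sum = 43
43 mod 10 = 3

Invalid (Luhn sum mod 10 = 3)


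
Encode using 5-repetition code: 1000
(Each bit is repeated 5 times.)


Each bit -> 5 copies

11111000000000000000


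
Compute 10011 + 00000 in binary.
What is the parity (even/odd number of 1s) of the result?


10011 = 19
00000 = 0
Sum = 19 = 10011
1s count = 3

odd parity (3 ones in 10011)


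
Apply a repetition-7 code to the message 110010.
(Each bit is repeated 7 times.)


Each bit -> 7 copies

111111111111110000000000000011111110000000


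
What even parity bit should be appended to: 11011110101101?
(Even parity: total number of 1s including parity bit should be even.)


Number of 1s in data: 10
Parity bit: 0

0


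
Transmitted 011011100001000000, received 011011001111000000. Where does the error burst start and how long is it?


XOR: 000000101110000000

Burst at position 6, length 5


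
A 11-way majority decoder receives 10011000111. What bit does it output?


Ones: 6 out of 11
Threshold: 6

1 (6/11 voted 1)


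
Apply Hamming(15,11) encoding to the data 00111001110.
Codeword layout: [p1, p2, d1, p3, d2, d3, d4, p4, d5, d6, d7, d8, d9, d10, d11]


Parity bits: p1=1, p2=1, p3=1, p4=0

110101101001110


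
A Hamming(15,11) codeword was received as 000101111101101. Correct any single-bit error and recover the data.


Syndrome = 0: no error detected

Data: 00111101101 (no errors)


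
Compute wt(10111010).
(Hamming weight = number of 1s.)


Counting 1s in 10111010

5


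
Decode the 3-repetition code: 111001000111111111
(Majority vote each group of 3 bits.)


Groups: 111, 001, 000, 111, 111, 111
Majority votes: 100111

100111


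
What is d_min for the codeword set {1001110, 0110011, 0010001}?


Comparing all pairs, minimum distance: 2
Can detect 1 errors, correct 0 errors

2


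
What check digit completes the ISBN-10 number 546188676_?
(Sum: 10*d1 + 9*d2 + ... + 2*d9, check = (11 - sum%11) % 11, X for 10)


Weighted sum: 286
286 mod 11 = 0

Check digit: 0


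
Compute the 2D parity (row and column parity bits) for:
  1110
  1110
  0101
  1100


Row parities: 1100
Column parities: 1001

Row P: 1100, Col P: 1001, Corner: 0


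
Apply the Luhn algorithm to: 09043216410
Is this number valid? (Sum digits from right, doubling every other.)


Luhn sum = 34
34 mod 10 = 4

Invalid (Luhn sum mod 10 = 4)


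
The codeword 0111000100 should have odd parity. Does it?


Number of 1s: 4

No, parity error (4 ones)


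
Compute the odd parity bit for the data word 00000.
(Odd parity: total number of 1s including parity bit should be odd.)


Number of 1s in data: 0
Parity bit: 1

1


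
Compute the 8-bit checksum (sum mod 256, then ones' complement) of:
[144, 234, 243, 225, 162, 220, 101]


Sum = 1329 mod 256 = 49
Complement = 206

206


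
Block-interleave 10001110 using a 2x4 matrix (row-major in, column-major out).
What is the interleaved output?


Matrix:
  1000
  1110
Read columns: 11010100

11010100


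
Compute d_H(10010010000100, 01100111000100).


XOR: 11110101000000
Count of 1s: 6

6


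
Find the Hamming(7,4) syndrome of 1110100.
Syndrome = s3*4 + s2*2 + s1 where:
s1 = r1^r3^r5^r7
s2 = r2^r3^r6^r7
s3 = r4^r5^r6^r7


s1=1, s2=0, s3=1

Syndrome = 5 (error at position 5)


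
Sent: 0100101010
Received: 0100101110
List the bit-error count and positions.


XOR: 0000000100

1 error(s) at position(s): 7


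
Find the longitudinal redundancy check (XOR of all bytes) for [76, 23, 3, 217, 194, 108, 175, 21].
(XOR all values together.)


XOR chain: 76 ^ 23 ^ 3 ^ 217 ^ 194 ^ 108 ^ 175 ^ 21 = 149

149


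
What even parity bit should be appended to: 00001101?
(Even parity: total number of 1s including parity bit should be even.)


Number of 1s in data: 3
Parity bit: 1

1


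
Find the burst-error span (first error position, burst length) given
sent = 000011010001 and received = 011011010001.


XOR: 011000000000

Burst at position 1, length 2


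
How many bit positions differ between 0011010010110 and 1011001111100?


XOR: 1000011101010
Count of 1s: 6

6


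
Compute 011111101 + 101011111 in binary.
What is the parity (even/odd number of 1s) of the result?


011111101 = 253
101011111 = 351
Sum = 604 = 1001011100
1s count = 5

odd parity (5 ones in 1001011100)


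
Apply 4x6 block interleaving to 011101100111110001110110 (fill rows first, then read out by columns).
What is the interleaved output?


Matrix:
  011101
  100111
  110001
  110110
Read columns: 011110111000110101011110

011110111000110101011110


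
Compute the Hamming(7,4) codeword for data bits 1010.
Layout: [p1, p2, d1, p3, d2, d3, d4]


Parity bits: p1=1, p2=0, p3=1

1011010


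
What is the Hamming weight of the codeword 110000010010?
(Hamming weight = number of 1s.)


Counting 1s in 110000010010

4


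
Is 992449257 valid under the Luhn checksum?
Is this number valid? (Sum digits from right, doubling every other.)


Luhn sum = 51
51 mod 10 = 1

Invalid (Luhn sum mod 10 = 1)


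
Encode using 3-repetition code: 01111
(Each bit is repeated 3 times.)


Each bit -> 3 copies

000111111111111


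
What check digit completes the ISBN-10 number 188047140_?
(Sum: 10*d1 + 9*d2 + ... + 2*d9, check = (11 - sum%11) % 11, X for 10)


Weighted sum: 221
221 mod 11 = 1

Check digit: X


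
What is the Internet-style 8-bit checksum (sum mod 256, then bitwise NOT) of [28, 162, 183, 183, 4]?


Sum = 560 mod 256 = 48
Complement = 207

207


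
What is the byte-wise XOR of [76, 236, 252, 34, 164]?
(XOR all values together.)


XOR chain: 76 ^ 236 ^ 252 ^ 34 ^ 164 = 218

218


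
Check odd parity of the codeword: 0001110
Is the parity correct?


Number of 1s: 3

Yes, parity is correct (3 ones)


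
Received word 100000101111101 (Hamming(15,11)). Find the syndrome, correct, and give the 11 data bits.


Syndrome = 0: no error detected

Data: 00011111101 (no errors)


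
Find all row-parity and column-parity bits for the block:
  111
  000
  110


Row parities: 100
Column parities: 001

Row P: 100, Col P: 001, Corner: 1


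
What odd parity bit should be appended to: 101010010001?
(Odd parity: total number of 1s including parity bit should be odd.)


Number of 1s in data: 5
Parity bit: 0

0


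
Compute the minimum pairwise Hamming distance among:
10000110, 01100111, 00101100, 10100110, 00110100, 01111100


Comparing all pairs, minimum distance: 1
Can detect 0 errors, correct 0 errors

1


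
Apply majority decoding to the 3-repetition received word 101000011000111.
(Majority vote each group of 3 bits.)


Groups: 101, 000, 011, 000, 111
Majority votes: 10101

10101


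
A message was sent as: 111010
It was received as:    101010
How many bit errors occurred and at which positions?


XOR: 010000

1 error(s) at position(s): 1


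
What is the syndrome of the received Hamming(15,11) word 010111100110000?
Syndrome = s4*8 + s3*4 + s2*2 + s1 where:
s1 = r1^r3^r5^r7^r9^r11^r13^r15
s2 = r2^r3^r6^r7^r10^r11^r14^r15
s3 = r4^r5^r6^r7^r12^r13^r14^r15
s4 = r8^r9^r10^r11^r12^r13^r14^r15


s1=1, s2=1, s3=0, s4=0

Syndrome = 3 (error at position 3)


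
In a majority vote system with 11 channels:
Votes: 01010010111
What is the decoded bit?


Ones: 6 out of 11
Threshold: 6

1 (6/11 voted 1)


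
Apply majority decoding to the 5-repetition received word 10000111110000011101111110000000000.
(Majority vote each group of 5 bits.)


Groups: 10000, 11111, 00000, 11101, 11111, 00000, 00000
Majority votes: 0101100

0101100


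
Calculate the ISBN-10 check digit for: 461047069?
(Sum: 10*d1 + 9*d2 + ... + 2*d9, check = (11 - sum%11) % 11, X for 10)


Weighted sum: 197
197 mod 11 = 10

Check digit: 1


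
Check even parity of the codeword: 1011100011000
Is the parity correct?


Number of 1s: 6

Yes, parity is correct (6 ones)


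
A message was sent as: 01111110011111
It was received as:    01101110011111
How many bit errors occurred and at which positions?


XOR: 00010000000000

1 error(s) at position(s): 3


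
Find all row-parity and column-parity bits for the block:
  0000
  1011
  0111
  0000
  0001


Row parities: 01101
Column parities: 1101

Row P: 01101, Col P: 1101, Corner: 1


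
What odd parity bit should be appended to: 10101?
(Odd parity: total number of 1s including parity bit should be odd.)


Number of 1s in data: 3
Parity bit: 0

0


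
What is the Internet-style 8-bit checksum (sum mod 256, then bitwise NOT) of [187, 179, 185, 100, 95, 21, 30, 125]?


Sum = 922 mod 256 = 154
Complement = 101

101


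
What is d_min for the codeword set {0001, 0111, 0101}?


Comparing all pairs, minimum distance: 1
Can detect 0 errors, correct 0 errors

1


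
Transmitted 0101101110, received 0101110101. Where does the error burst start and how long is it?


XOR: 0000011011

Burst at position 5, length 5


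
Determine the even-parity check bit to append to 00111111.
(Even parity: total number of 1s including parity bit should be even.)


Number of 1s in data: 6
Parity bit: 0

0


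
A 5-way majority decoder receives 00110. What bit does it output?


Ones: 2 out of 5
Threshold: 3

0 (2/5 voted 1)


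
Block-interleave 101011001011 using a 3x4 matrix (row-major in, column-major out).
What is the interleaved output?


Matrix:
  1010
  1100
  1011
Read columns: 111010101001

111010101001


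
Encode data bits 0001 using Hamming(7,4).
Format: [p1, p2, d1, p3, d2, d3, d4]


Parity bits: p1=1, p2=1, p3=1

1101001


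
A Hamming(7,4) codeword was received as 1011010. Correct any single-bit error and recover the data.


Syndrome = 0: no error detected

Data: 1010 (no errors)


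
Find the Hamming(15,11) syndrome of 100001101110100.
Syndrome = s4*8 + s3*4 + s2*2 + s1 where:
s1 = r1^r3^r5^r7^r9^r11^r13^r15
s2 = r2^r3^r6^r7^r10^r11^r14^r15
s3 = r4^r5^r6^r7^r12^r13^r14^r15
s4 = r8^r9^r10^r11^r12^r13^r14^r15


s1=1, s2=0, s3=1, s4=0

Syndrome = 5 (error at position 5)


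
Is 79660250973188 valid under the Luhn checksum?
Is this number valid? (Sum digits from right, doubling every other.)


Luhn sum = 64
64 mod 10 = 4

Invalid (Luhn sum mod 10 = 4)


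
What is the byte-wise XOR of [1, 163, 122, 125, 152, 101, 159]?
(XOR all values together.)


XOR chain: 1 ^ 163 ^ 122 ^ 125 ^ 152 ^ 101 ^ 159 = 199

199


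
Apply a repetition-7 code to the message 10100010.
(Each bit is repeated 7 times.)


Each bit -> 7 copies

11111110000000111111100000000000000000000011111110000000


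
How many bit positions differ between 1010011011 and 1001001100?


XOR: 0011010111
Count of 1s: 6

6


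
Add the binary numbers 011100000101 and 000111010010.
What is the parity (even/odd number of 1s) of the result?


011100000101 = 1797
000111010010 = 466
Sum = 2263 = 100011010111
1s count = 7

odd parity (7 ones in 100011010111)


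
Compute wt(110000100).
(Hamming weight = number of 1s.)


Counting 1s in 110000100

3


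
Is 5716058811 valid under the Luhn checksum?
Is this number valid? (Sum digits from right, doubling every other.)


Luhn sum = 39
39 mod 10 = 9

Invalid (Luhn sum mod 10 = 9)


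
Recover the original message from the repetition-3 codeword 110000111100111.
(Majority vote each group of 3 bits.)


Groups: 110, 000, 111, 100, 111
Majority votes: 10101

10101


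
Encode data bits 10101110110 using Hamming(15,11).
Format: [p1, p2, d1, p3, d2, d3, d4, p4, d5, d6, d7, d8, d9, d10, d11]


Parity bits: p1=0, p2=1, p3=1, p4=1

011101011110110


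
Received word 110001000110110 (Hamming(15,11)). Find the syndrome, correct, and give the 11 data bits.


Syndrome = 7: error at position 7

Data: 00110110110 (corrected bit 7)


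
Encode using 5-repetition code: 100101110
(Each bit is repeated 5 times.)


Each bit -> 5 copies

111110000000000111110000011111111111111100000


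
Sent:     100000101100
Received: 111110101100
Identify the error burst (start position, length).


XOR: 011110000000

Burst at position 1, length 4


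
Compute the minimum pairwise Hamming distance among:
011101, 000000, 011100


Comparing all pairs, minimum distance: 1
Can detect 0 errors, correct 0 errors

1


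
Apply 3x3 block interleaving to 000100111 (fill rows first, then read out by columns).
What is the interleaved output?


Matrix:
  000
  100
  111
Read columns: 011001001

011001001


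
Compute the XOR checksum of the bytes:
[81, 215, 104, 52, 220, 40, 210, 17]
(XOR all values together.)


XOR chain: 81 ^ 215 ^ 104 ^ 52 ^ 220 ^ 40 ^ 210 ^ 17 = 237

237


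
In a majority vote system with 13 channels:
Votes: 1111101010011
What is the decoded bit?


Ones: 9 out of 13
Threshold: 7

1 (9/13 voted 1)


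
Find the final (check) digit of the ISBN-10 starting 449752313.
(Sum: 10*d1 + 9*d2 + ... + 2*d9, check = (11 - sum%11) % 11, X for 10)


Weighted sum: 258
258 mod 11 = 5

Check digit: 6


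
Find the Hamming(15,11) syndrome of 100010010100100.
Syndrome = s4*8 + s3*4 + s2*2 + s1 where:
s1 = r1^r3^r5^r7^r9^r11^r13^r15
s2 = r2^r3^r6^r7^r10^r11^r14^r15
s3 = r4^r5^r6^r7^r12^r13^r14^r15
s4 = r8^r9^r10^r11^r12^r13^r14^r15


s1=1, s2=1, s3=0, s4=1

Syndrome = 11 (error at position 11)


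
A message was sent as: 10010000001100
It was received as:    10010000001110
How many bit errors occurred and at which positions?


XOR: 00000000000010

1 error(s) at position(s): 12


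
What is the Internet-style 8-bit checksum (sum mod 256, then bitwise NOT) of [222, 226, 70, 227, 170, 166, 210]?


Sum = 1291 mod 256 = 11
Complement = 244

244


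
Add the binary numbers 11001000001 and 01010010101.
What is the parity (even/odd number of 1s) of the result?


11001000001 = 1601
01010010101 = 661
Sum = 2262 = 100011010110
1s count = 6

even parity (6 ones in 100011010110)


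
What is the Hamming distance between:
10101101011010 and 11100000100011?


XOR: 01001101111001
Count of 1s: 8

8


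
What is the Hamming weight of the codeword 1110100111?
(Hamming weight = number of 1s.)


Counting 1s in 1110100111

7


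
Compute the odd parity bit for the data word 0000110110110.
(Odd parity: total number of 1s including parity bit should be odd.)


Number of 1s in data: 6
Parity bit: 1

1


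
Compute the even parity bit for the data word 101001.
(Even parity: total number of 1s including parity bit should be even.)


Number of 1s in data: 3
Parity bit: 1

1


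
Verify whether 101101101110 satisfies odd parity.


Number of 1s: 8

No, parity error (8 ones)


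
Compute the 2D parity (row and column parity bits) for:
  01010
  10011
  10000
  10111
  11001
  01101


Row parities: 011011
Column parities: 01010

Row P: 011011, Col P: 01010, Corner: 0


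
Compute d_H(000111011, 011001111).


XOR: 011110100
Count of 1s: 5

5


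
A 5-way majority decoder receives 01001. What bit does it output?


Ones: 2 out of 5
Threshold: 3

0 (2/5 voted 1)


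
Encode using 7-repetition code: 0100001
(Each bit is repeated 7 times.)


Each bit -> 7 copies

0000000111111100000000000000000000000000001111111


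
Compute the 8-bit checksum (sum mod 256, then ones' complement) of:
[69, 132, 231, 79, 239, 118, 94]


Sum = 962 mod 256 = 194
Complement = 61

61


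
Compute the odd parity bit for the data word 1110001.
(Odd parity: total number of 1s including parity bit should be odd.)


Number of 1s in data: 4
Parity bit: 1

1


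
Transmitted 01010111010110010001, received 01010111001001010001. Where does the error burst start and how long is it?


XOR: 00000000011111000000

Burst at position 9, length 5
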